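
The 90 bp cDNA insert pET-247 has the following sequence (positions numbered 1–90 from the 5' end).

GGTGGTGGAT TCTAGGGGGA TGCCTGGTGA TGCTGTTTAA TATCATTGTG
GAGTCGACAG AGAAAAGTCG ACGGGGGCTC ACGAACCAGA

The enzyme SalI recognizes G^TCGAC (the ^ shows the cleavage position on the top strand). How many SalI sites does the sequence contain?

2

GTCGAC occurs starting at positions 53, 67.
SalI cuts at 2 sites.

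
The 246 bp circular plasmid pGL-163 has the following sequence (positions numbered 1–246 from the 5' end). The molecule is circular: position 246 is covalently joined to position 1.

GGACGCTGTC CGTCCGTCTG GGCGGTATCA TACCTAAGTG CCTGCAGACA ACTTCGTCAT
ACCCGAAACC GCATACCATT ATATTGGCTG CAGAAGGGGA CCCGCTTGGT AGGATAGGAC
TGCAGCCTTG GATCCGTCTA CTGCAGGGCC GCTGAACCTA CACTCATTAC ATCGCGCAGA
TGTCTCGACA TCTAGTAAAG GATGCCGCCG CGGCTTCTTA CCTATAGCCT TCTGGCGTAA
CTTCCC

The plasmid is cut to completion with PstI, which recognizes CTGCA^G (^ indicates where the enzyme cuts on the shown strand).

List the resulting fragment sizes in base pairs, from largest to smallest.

147, 46, 32, 21 bp

PstI sites (CTGCAG) start at positions 42, 88, 120, 141.
PstI cuts after base 5 of each site (before the last base), so after positions 46, 92, 124, 145.
Circular molecule, 4 cuts → 4 fragments:
  47–92 → 46 bp
  93–124 → 32 bp
  125–145 → 21 bp
  146–246 then 1–46 → 101 + 46 = 147 bp
Sorted largest to smallest: 147, 46, 32, 21 bp.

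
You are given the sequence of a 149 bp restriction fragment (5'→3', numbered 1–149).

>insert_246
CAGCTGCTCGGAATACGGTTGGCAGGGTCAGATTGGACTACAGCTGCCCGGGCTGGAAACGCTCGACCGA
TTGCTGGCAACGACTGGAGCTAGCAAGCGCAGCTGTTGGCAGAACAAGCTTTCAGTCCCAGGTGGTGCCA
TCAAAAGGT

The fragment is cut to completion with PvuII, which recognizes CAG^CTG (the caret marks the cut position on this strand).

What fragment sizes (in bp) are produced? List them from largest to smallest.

PvuII sites (CAGCTG) start at positions 1, 41, 100.
PvuII cuts after base 3 of each site, so after positions 3, 43, 102.
Linear molecule, 3 cuts → 4 fragments:
  1–3 → 3 bp
  4–43 → 40 bp
  44–102 → 59 bp
  103–149 → 47 bp
Sorted largest to smallest: 59, 47, 40, 3 bp.

59, 47, 40, 3 bp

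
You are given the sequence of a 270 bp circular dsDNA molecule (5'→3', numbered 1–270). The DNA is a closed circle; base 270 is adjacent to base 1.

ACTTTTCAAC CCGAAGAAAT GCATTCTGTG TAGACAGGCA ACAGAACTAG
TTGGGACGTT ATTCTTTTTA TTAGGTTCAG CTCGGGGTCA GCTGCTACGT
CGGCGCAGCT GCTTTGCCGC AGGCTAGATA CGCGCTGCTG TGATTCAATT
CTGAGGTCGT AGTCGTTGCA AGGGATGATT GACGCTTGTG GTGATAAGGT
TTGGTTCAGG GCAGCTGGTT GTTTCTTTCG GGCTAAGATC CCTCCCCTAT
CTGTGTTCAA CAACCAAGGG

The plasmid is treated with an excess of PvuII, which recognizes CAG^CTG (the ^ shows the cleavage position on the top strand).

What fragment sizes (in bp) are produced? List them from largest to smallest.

PvuII sites (CAGCTG) start at positions 89, 106, 212.
PvuII cuts after base 3 of each site, so after positions 91, 108, 214.
Circular molecule, 3 cuts → 3 fragments:
  92–108 → 17 bp
  109–214 → 106 bp
  215–270 then 1–91 → 56 + 91 = 147 bp
Sorted largest to smallest: 147, 106, 17 bp.

147, 106, 17 bp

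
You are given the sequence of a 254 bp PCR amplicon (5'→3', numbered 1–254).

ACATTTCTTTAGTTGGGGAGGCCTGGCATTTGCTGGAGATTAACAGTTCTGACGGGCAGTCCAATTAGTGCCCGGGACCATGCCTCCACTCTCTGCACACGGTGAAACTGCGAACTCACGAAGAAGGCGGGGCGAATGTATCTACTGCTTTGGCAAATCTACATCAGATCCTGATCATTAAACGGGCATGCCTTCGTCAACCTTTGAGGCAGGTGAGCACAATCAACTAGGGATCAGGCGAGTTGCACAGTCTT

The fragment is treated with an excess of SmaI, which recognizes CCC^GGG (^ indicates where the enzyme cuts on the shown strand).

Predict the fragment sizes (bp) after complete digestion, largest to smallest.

The SmaI site (CCCGGG) starts at position 71.
SmaI cuts after base 3 of each site, so after position 73.
Linear molecule, 1 cut → 2 fragments:
  1–73 → 73 bp
  74–254 → 181 bp
Sorted largest to smallest: 181, 73 bp.

181, 73 bp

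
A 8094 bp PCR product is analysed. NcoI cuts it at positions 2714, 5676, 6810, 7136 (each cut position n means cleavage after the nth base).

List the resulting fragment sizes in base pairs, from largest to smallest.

2962, 2714, 1134, 958, 326 bp

Linear molecule, 4 cuts → 5 fragments:
  2714 − 0 = 2714 bp
  5676 − 2714 = 2962 bp
  6810 − 5676 = 1134 bp
  7136 − 6810 = 326 bp
  8094 − 7136 = 958 bp
Sorted largest to smallest: 2962, 2714, 1134, 958, 326 bp.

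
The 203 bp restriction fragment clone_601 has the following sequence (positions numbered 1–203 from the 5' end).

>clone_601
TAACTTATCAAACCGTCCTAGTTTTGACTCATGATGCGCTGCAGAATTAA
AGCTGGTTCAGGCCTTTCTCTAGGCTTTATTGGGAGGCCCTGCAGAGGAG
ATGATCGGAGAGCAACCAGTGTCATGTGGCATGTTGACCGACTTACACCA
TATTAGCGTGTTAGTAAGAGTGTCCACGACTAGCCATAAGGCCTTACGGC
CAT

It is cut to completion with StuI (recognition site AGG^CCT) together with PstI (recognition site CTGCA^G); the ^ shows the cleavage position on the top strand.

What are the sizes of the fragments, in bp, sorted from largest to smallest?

StuI sites (AGGCCT) start at positions 60, 189.
StuI cuts after base 3 of each site, so after positions 62, 191.
PstI sites (CTGCAG) start at positions 39, 90.
PstI cuts after base 5 of each site (before the last base), so after positions 43, 94.
Combined cut positions: 43, 62, 94, 191.
Linear molecule, 4 cuts → 5 fragments:
  1–43 → 43 bp
  44–62 → 19 bp
  63–94 → 32 bp
  95–191 → 97 bp
  192–203 → 12 bp
Sorted largest to smallest: 97, 43, 32, 19, 12 bp.

97, 43, 32, 19, 12 bp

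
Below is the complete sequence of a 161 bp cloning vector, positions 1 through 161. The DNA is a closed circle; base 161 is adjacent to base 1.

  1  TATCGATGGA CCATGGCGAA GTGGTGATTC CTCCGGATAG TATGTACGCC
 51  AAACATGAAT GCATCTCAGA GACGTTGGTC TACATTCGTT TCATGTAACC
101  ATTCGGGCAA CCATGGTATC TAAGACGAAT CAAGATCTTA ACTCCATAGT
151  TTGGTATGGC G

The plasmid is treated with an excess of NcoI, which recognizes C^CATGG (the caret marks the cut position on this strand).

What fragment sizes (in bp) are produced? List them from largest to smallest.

100, 61 bp

NcoI sites (CCATGG) start at positions 11, 111.
NcoI cuts after the first base of each site, so after positions 11, 111.
Circular molecule, 2 cuts → 2 fragments:
  12–111 → 100 bp
  112–161 then 1–11 → 50 + 11 = 61 bp
Sorted largest to smallest: 100, 61 bp.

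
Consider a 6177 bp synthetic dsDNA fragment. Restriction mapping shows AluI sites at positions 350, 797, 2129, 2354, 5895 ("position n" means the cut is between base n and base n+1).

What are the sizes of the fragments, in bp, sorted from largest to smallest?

Linear molecule, 5 cuts → 6 fragments:
  350 − 0 = 350 bp
  797 − 350 = 447 bp
  2129 − 797 = 1332 bp
  2354 − 2129 = 225 bp
  5895 − 2354 = 3541 bp
  6177 − 5895 = 282 bp
Sorted largest to smallest: 3541, 1332, 447, 350, 282, 225 bp.

3541, 1332, 447, 350, 282, 225 bp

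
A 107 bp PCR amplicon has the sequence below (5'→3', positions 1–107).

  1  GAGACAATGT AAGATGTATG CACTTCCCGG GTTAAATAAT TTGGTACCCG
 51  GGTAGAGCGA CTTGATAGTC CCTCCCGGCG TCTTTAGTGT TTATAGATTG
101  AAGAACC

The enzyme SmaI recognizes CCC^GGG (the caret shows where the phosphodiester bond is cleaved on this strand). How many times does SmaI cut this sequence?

2

CCCGGG occurs starting at positions 26, 47.
SmaI cuts at 2 sites.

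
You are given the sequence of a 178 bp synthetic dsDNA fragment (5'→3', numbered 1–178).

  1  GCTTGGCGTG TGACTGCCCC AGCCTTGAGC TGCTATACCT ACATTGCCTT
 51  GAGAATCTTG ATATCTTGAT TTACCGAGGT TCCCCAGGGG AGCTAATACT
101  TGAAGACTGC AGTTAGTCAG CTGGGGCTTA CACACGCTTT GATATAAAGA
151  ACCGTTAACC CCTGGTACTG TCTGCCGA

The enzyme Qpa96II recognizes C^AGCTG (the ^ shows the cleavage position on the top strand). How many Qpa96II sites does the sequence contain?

1

CAGCTG occurs starting at position 118.
Qpa96II cuts at 1 site.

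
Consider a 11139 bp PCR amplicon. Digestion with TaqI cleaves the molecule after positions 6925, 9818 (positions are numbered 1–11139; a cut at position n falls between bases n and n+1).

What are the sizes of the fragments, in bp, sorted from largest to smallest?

6925, 2893, 1321 bp

Linear molecule, 2 cuts → 3 fragments:
  6925 − 0 = 6925 bp
  9818 − 6925 = 2893 bp
  11139 − 9818 = 1321 bp
Sorted largest to smallest: 6925, 2893, 1321 bp.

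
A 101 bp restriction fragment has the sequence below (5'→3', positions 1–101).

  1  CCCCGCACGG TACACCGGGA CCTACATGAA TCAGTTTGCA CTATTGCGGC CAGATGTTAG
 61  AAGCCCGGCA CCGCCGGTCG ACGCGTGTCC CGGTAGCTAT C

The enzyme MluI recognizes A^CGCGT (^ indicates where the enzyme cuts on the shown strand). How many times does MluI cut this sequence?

1

ACGCGT occurs starting at position 81.
MluI cuts at 1 site.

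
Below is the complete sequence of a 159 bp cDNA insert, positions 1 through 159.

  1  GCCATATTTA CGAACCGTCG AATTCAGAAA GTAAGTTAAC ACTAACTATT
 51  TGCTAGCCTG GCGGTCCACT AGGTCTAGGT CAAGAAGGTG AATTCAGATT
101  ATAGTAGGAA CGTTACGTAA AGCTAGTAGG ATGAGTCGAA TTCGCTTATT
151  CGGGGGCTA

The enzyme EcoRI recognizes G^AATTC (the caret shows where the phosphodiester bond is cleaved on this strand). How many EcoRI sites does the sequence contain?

3

GAATTC occurs starting at positions 20, 90, 138.
EcoRI cuts at 3 sites.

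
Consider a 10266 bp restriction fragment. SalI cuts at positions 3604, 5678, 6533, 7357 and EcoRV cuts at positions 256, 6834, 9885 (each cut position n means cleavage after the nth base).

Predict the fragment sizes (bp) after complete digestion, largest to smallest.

Combined cut positions (sorted): 256, 3604, 5678, 6533, 6834, 7357, 9885.
Linear molecule, 7 cuts → 8 fragments:
  256 − 0 = 256 bp
  3604 − 256 = 3348 bp
  5678 − 3604 = 2074 bp
  6533 − 5678 = 855 bp
  6834 − 6533 = 301 bp
  7357 − 6834 = 523 bp
  9885 − 7357 = 2528 bp
  10266 − 9885 = 381 bp
Sorted largest to smallest: 3348, 2528, 2074, 855, 523, 381, 301, 256 bp.

3348, 2528, 2074, 855, 523, 381, 301, 256 bp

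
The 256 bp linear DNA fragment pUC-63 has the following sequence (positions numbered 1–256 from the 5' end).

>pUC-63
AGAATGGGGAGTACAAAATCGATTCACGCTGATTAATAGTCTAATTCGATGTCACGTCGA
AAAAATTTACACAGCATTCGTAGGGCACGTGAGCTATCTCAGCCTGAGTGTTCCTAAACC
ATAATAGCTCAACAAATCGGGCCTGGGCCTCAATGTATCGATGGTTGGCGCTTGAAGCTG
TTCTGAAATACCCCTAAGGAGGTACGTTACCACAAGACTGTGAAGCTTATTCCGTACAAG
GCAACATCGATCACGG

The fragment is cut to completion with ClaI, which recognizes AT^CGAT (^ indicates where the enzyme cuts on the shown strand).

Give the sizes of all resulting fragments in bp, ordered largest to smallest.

ClaI sites (ATCGAT) start at positions 18, 157, 246.
ClaI cuts after base 2 of each site, so after positions 19, 158, 247.
Linear molecule, 3 cuts → 4 fragments:
  1–19 → 19 bp
  20–158 → 139 bp
  159–247 → 89 bp
  248–256 → 9 bp
Sorted largest to smallest: 139, 89, 19, 9 bp.

139, 89, 19, 9 bp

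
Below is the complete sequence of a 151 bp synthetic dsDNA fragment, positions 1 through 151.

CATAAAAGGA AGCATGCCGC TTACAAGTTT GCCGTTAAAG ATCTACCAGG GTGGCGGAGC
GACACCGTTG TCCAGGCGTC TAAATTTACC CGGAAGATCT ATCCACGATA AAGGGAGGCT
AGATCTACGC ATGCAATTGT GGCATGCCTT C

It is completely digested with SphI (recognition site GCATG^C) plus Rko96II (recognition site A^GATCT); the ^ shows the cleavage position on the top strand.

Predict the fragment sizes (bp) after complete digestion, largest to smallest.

56, 26, 23, 16, 13, 12, 5 bp

SphI sites (GCATGC) start at positions 12, 129, 142.
SphI cuts after base 5 of each site (before the last base), so after positions 16, 133, 146.
Rko96II sites (AGATCT) start at positions 39, 95, 121.
Rko96II cuts after the first base of each site, so after positions 39, 95, 121.
Combined cut positions: 16, 39, 95, 121, 133, 146.
Linear molecule, 6 cuts → 7 fragments:
  1–16 → 16 bp
  17–39 → 23 bp
  40–95 → 56 bp
  96–121 → 26 bp
  122–133 → 12 bp
  134–146 → 13 bp
  147–151 → 5 bp
Sorted largest to smallest: 56, 26, 23, 16, 13, 12, 5 bp.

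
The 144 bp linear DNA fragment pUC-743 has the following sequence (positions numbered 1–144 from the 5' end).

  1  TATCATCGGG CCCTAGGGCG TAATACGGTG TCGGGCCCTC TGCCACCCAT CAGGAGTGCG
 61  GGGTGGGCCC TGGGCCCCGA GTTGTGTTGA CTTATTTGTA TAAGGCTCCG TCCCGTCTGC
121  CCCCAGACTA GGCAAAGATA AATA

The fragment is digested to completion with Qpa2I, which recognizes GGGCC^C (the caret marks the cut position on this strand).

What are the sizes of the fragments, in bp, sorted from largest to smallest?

68, 32, 25, 12, 7 bp

Qpa2I sites (GGGCCC) start at positions 8, 33, 65, 72.
Qpa2I cuts after base 5 of each site (before the last base), so after positions 12, 37, 69, 76.
Linear molecule, 4 cuts → 5 fragments:
  1–12 → 12 bp
  13–37 → 25 bp
  38–69 → 32 bp
  70–76 → 7 bp
  77–144 → 68 bp
Sorted largest to smallest: 68, 32, 25, 12, 7 bp.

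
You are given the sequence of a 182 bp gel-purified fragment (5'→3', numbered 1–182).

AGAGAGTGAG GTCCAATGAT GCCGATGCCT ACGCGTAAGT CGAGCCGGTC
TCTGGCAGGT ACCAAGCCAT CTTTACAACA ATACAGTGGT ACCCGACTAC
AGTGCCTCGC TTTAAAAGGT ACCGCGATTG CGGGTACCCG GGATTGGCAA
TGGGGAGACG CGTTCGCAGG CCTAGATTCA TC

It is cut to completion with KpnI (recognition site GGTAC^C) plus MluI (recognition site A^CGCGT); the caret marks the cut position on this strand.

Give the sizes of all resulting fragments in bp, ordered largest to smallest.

31, 31, 30, 30, 24, 21, 15 bp

KpnI sites (GGTACC) start at positions 58, 88, 118, 133.
KpnI cuts after base 5 of each site (before the last base), so after positions 62, 92, 122, 137.
MluI sites (ACGCGT) start at positions 31, 158.
MluI cuts after the first base of each site, so after positions 31, 158.
Combined cut positions: 31, 62, 92, 122, 137, 158.
Linear molecule, 6 cuts → 7 fragments:
  1–31 → 31 bp
  32–62 → 31 bp
  63–92 → 30 bp
  93–122 → 30 bp
  123–137 → 15 bp
  138–158 → 21 bp
  159–182 → 24 bp
Sorted largest to smallest: 31, 31, 30, 30, 24, 21, 15 bp.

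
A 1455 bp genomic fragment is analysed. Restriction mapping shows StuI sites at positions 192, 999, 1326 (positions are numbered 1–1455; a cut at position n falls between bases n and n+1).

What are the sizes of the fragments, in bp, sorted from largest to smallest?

Linear molecule, 3 cuts → 4 fragments:
  192 − 0 = 192 bp
  999 − 192 = 807 bp
  1326 − 999 = 327 bp
  1455 − 1326 = 129 bp
Sorted largest to smallest: 807, 327, 192, 129 bp.

807, 327, 192, 129 bp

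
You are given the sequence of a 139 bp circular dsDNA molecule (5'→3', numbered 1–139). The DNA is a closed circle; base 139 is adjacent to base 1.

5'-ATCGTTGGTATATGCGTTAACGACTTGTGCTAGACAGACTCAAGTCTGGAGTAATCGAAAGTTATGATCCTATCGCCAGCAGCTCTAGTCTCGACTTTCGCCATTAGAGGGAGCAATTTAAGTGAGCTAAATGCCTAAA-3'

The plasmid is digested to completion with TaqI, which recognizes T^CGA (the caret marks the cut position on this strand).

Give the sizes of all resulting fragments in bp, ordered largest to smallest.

103, 36 bp

TaqI sites (TCGA) start at positions 55, 91.
TaqI cuts after the first base of each site, so after positions 55, 91.
Circular molecule, 2 cuts → 2 fragments:
  56–91 → 36 bp
  92–139 then 1–55 → 48 + 55 = 103 bp
Sorted largest to smallest: 103, 36 bp.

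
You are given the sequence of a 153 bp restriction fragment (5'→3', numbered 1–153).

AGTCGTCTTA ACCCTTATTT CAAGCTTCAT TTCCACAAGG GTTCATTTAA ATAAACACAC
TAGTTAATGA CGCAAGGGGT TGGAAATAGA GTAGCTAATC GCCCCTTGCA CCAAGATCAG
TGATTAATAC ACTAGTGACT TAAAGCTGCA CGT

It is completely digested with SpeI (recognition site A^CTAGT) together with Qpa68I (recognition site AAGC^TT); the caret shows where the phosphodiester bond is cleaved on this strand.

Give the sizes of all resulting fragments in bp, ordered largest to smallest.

72, 34, 25, 22 bp

SpeI sites (ACTAGT) start at positions 59, 131.
SpeI cuts after the first base of each site, so after positions 59, 131.
The Qpa68I site (AAGCTT) starts at position 22.
Qpa68I cuts after base 4 of each site, so after position 25.
Combined cut positions: 25, 59, 131.
Linear molecule, 3 cuts → 4 fragments:
  1–25 → 25 bp
  26–59 → 34 bp
  60–131 → 72 bp
  132–153 → 22 bp
Sorted largest to smallest: 72, 34, 25, 22 bp.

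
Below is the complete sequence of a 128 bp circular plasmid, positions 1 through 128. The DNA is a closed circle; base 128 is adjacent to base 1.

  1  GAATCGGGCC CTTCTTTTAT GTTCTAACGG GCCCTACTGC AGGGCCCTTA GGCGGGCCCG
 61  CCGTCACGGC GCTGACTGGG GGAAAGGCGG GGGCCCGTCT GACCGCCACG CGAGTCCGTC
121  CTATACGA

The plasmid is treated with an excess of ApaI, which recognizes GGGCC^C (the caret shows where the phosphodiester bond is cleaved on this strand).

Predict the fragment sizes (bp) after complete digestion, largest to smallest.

ApaI sites (GGGCCC) start at positions 6, 29, 42, 54, 91.
ApaI cuts after base 5 of each site (before the last base), so after positions 10, 33, 46, 58, 95.
Circular molecule, 5 cuts → 5 fragments:
  11–33 → 23 bp
  34–46 → 13 bp
  47–58 → 12 bp
  59–95 → 37 bp
  96–128 then 1–10 → 33 + 10 = 43 bp
Sorted largest to smallest: 43, 37, 23, 13, 12 bp.

43, 37, 23, 13, 12 bp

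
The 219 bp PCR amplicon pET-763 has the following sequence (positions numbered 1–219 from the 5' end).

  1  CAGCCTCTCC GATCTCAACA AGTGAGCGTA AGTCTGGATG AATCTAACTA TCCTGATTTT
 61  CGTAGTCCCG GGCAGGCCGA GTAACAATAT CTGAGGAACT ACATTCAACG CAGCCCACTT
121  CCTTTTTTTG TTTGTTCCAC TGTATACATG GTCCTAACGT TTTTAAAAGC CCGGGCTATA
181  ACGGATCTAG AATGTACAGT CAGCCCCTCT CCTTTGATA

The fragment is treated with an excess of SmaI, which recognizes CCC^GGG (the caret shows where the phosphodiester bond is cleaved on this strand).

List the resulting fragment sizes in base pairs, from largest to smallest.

SmaI sites (CCCGGG) start at positions 67, 170.
SmaI cuts after base 3 of each site, so after positions 69, 172.
Linear molecule, 2 cuts → 3 fragments:
  1–69 → 69 bp
  70–172 → 103 bp
  173–219 → 47 bp
Sorted largest to smallest: 103, 69, 47 bp.

103, 69, 47 bp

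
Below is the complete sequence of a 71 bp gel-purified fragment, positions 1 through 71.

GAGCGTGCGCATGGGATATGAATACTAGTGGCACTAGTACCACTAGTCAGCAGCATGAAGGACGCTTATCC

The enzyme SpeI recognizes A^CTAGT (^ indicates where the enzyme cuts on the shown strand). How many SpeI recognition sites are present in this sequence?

3

ACTAGT occurs starting at positions 24, 33, 42.
SpeI cuts at 3 sites.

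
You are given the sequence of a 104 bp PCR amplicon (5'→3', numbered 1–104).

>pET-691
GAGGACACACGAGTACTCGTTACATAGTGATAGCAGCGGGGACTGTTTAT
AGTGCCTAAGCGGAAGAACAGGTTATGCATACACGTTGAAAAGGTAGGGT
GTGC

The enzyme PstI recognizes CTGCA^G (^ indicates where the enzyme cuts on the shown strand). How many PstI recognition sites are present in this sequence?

0

No occurrence of CTGCAG is present in the sequence.
PstI does not cut: 0 sites.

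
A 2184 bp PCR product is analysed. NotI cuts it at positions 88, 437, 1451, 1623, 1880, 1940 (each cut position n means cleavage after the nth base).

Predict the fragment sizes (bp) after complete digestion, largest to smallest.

1014, 349, 257, 244, 172, 88, 60 bp

Linear molecule, 6 cuts → 7 fragments:
  88 − 0 = 88 bp
  437 − 88 = 349 bp
  1451 − 437 = 1014 bp
  1623 − 1451 = 172 bp
  1880 − 1623 = 257 bp
  1940 − 1880 = 60 bp
  2184 − 1940 = 244 bp
Sorted largest to smallest: 1014, 349, 257, 244, 172, 88, 60 bp.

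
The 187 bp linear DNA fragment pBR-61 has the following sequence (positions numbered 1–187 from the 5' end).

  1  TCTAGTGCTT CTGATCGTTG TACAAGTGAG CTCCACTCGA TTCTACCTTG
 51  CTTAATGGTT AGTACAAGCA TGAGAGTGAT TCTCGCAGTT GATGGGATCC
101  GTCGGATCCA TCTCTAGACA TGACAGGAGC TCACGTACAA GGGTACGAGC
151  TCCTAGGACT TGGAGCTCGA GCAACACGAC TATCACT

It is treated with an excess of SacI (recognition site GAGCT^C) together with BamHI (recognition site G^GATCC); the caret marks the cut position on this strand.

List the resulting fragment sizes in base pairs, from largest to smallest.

SacI sites (GAGCTC) start at positions 28, 127, 147, 163.
SacI cuts after base 5 of each site (before the last base), so after positions 32, 131, 151, 167.
BamHI sites (GGATCC) start at positions 95, 104.
BamHI cuts after the first base of each site, so after positions 95, 104.
Combined cut positions: 32, 95, 104, 131, 151, 167.
Linear molecule, 6 cuts → 7 fragments:
  1–32 → 32 bp
  33–95 → 63 bp
  96–104 → 9 bp
  105–131 → 27 bp
  132–151 → 20 bp
  152–167 → 16 bp
  168–187 → 20 bp
Sorted largest to smallest: 63, 32, 27, 20, 20, 16, 9 bp.

63, 32, 27, 20, 20, 16, 9 bp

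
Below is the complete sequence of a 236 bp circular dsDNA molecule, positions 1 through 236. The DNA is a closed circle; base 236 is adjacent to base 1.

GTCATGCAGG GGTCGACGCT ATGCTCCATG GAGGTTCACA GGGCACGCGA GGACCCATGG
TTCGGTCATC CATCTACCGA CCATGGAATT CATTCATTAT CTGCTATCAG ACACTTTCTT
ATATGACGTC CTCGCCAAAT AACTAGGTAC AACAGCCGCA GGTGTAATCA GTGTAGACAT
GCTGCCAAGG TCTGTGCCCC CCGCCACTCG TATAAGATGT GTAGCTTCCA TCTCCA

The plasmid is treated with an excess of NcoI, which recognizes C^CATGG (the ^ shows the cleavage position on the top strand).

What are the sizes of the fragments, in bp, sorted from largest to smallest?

NcoI sites (CCATGG) start at positions 26, 55, 81.
NcoI cuts after the first base of each site, so after positions 26, 55, 81.
Circular molecule, 3 cuts → 3 fragments:
  27–55 → 29 bp
  56–81 → 26 bp
  82–236 then 1–26 → 155 + 26 = 181 bp
Sorted largest to smallest: 181, 29, 26 bp.

181, 29, 26 bp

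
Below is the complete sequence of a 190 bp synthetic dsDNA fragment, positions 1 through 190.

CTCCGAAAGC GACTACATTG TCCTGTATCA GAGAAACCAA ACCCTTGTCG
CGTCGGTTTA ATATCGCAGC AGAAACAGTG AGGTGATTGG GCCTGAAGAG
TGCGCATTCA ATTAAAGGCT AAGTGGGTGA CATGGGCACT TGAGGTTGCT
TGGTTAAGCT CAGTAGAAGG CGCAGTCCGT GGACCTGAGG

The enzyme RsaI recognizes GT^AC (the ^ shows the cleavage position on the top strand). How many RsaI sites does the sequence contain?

0

No occurrence of GTAC is present in the sequence.
RsaI does not cut: 0 sites.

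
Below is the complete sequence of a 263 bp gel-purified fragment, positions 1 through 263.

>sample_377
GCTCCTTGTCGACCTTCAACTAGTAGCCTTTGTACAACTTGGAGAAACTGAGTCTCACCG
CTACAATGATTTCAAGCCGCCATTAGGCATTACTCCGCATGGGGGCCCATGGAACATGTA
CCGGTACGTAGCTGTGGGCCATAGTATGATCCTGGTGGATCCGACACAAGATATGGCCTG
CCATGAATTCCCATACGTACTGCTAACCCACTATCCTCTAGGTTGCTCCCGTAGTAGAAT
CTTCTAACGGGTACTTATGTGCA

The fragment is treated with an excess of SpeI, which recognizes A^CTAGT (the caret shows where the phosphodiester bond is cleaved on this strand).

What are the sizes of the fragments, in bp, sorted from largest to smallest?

244, 19 bp

The SpeI site (ACTAGT) starts at position 19.
SpeI cuts after the first base of each site, so after position 19.
Linear molecule, 1 cut → 2 fragments:
  1–19 → 19 bp
  20–263 → 244 bp
Sorted largest to smallest: 244, 19 bp.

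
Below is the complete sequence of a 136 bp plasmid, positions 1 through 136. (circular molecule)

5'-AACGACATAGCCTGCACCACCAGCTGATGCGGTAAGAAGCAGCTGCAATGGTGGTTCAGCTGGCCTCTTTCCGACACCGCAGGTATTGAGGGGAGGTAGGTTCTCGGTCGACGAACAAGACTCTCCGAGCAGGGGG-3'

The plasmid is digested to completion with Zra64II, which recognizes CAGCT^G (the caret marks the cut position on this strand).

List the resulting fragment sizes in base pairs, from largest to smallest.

100, 19, 17 bp

Zra64II sites (CAGCTG) start at positions 21, 40, 57.
Zra64II cuts after base 5 of each site (before the last base), so after positions 25, 44, 61.
Circular molecule, 3 cuts → 3 fragments:
  26–44 → 19 bp
  45–61 → 17 bp
  62–136 then 1–25 → 75 + 25 = 100 bp
Sorted largest to smallest: 100, 19, 17 bp.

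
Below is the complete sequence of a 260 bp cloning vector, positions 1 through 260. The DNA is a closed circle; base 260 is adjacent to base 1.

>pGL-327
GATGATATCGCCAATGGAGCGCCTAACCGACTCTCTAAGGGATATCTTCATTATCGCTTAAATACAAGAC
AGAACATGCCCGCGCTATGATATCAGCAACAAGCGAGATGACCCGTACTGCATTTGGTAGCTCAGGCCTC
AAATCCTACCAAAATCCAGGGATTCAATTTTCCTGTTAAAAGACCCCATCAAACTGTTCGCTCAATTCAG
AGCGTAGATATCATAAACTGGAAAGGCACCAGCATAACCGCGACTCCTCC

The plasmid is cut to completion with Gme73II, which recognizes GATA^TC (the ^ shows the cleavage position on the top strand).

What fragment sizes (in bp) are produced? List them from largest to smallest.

128, 48, 47, 37 bp

Gme73II sites (GATATC) start at positions 4, 41, 89, 217.
Gme73II cuts after base 4 of each site, so after positions 7, 44, 92, 220.
Circular molecule, 4 cuts → 4 fragments:
  8–44 → 37 bp
  45–92 → 48 bp
  93–220 → 128 bp
  221–260 then 1–7 → 40 + 7 = 47 bp
Sorted largest to smallest: 128, 48, 47, 37 bp.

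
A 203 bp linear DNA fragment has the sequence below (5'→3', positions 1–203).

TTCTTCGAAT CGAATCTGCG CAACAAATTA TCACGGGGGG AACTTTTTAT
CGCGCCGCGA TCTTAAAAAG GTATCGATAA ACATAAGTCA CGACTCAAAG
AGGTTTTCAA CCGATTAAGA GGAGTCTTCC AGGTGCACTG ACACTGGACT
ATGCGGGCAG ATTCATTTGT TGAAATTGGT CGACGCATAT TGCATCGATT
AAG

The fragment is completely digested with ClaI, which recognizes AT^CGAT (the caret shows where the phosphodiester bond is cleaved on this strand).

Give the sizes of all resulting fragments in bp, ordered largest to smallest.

ClaI sites (ATCGAT) start at positions 73, 194.
ClaI cuts after base 2 of each site, so after positions 74, 195.
Linear molecule, 2 cuts → 3 fragments:
  1–74 → 74 bp
  75–195 → 121 bp
  196–203 → 8 bp
Sorted largest to smallest: 121, 74, 8 bp.

121, 74, 8 bp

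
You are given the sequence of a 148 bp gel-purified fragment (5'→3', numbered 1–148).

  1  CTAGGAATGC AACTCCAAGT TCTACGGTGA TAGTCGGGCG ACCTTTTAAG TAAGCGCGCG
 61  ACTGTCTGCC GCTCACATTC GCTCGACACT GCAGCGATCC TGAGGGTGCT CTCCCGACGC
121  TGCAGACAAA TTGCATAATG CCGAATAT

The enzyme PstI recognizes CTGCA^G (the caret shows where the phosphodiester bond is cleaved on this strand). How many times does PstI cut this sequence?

2

CTGCAG occurs starting at positions 89, 120.
PstI cuts at 2 sites.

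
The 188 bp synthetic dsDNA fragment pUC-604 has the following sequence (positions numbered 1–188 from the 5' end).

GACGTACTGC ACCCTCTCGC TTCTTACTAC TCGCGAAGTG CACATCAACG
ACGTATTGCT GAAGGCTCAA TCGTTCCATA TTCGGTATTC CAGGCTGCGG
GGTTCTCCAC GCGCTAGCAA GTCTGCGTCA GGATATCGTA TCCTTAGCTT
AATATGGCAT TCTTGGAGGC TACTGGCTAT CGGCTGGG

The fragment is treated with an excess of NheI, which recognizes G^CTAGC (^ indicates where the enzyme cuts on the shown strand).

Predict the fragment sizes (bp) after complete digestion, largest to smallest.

113, 75 bp

The NheI site (GCTAGC) starts at position 113.
NheI cuts after the first base of each site, so after position 113.
Linear molecule, 1 cut → 2 fragments:
  1–113 → 113 bp
  114–188 → 75 bp
Sorted largest to smallest: 113, 75 bp.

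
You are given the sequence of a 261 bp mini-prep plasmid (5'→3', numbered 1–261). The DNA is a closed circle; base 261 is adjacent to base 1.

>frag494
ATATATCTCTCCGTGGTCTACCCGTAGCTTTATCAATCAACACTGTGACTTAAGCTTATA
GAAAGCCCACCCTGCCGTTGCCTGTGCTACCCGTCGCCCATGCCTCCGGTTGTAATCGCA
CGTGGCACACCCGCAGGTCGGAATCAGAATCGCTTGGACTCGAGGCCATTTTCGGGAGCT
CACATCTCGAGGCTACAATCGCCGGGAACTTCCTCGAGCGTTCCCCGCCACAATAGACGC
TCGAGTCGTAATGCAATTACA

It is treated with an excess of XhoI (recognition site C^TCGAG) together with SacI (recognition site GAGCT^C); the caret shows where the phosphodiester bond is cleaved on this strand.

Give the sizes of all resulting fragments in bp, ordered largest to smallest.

XhoI sites (CTCGAG) start at positions 159, 186, 213, 240.
XhoI cuts after the first base of each site, so after positions 159, 186, 213, 240.
The SacI site (GAGCTC) starts at position 176.
SacI cuts after base 5 of each site (before the last base), so after position 180.
Combined cut positions: 159, 180, 186, 213, 240.
Circular molecule, 5 cuts → 5 fragments:
  160–180 → 21 bp
  181–186 → 6 bp
  187–213 → 27 bp
  214–240 → 27 bp
  241–261 then 1–159 → 21 + 159 = 180 bp
Sorted largest to smallest: 180, 27, 27, 21, 6 bp.

180, 27, 27, 21, 6 bp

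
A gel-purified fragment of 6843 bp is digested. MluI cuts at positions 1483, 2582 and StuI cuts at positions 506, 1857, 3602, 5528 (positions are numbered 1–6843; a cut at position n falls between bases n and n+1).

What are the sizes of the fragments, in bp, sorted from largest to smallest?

Combined cut positions (sorted): 506, 1483, 1857, 2582, 3602, 5528.
Linear molecule, 6 cuts → 7 fragments:
  506 − 0 = 506 bp
  1483 − 506 = 977 bp
  1857 − 1483 = 374 bp
  2582 − 1857 = 725 bp
  3602 − 2582 = 1020 bp
  5528 − 3602 = 1926 bp
  6843 − 5528 = 1315 bp
Sorted largest to smallest: 1926, 1315, 1020, 977, 725, 506, 374 bp.

1926, 1315, 1020, 977, 725, 506, 374 bp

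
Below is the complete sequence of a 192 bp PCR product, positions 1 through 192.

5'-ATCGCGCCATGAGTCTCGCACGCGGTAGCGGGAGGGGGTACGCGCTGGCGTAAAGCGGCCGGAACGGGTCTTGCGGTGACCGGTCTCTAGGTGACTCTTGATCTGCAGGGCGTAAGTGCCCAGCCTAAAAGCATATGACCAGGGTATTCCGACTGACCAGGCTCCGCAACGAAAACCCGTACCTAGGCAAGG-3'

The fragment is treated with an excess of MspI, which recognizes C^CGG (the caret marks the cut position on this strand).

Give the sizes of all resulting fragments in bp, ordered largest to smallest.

MspI sites (CCGG) start at positions 59, 80.
MspI cuts after the first base of each site, so after positions 59, 80.
Linear molecule, 2 cuts → 3 fragments:
  1–59 → 59 bp
  60–80 → 21 bp
  81–192 → 112 bp
Sorted largest to smallest: 112, 59, 21 bp.

112, 59, 21 bp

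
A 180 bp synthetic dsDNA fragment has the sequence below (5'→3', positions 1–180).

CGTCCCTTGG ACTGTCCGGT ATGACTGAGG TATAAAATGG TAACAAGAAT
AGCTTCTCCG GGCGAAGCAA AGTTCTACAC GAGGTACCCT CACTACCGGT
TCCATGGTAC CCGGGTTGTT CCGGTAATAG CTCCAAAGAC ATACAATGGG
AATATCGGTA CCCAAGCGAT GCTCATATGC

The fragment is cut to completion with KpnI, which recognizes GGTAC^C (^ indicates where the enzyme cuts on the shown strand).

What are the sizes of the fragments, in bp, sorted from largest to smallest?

87, 51, 23, 19 bp

KpnI sites (GGTACC) start at positions 83, 106, 157.
KpnI cuts after base 5 of each site (before the last base), so after positions 87, 110, 161.
Linear molecule, 3 cuts → 4 fragments:
  1–87 → 87 bp
  88–110 → 23 bp
  111–161 → 51 bp
  162–180 → 19 bp
Sorted largest to smallest: 87, 51, 23, 19 bp.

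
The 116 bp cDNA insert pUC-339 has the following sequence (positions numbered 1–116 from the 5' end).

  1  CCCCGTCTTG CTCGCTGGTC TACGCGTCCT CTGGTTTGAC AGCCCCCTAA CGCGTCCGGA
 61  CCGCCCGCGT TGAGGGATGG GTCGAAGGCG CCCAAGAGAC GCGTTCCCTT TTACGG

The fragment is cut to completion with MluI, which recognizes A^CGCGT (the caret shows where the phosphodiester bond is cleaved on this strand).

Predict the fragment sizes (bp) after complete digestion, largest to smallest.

49, 28, 22, 17 bp

MluI sites (ACGCGT) start at positions 22, 50, 99.
MluI cuts after the first base of each site, so after positions 22, 50, 99.
Linear molecule, 3 cuts → 4 fragments:
  1–22 → 22 bp
  23–50 → 28 bp
  51–99 → 49 bp
  100–116 → 17 bp
Sorted largest to smallest: 49, 28, 22, 17 bp.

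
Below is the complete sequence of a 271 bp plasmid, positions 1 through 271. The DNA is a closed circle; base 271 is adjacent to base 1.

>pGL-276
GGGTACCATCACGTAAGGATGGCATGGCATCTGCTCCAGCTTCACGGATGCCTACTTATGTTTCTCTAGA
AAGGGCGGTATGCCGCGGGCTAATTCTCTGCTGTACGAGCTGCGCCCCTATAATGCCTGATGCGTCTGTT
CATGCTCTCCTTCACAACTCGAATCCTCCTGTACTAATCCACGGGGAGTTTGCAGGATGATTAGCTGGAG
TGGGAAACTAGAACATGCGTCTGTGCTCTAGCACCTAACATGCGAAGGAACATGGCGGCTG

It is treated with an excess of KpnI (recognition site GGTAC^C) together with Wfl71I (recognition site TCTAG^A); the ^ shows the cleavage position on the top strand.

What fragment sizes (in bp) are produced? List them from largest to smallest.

208, 63 bp

The KpnI site (GGTACC) starts at position 2.
KpnI cuts after base 5 of each site (before the last base), so after position 6.
The Wfl71I site (TCTAGA) starts at position 65.
Wfl71I cuts after base 5 of each site (before the last base), so after position 69.
Combined cut positions: 6, 69.
Circular molecule, 2 cuts → 2 fragments:
  7–69 → 63 bp
  70–271 then 1–6 → 202 + 6 = 208 bp
Sorted largest to smallest: 208, 63 bp.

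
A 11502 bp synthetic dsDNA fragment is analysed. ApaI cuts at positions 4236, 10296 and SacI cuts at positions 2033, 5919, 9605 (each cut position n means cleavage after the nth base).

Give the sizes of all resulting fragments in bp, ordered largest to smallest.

3686, 2203, 2033, 1683, 1206, 691 bp

Combined cut positions (sorted): 2033, 4236, 5919, 9605, 10296.
Linear molecule, 5 cuts → 6 fragments:
  2033 − 0 = 2033 bp
  4236 − 2033 = 2203 bp
  5919 − 4236 = 1683 bp
  9605 − 5919 = 3686 bp
  10296 − 9605 = 691 bp
  11502 − 10296 = 1206 bp
Sorted largest to smallest: 3686, 2203, 2033, 1683, 1206, 691 bp.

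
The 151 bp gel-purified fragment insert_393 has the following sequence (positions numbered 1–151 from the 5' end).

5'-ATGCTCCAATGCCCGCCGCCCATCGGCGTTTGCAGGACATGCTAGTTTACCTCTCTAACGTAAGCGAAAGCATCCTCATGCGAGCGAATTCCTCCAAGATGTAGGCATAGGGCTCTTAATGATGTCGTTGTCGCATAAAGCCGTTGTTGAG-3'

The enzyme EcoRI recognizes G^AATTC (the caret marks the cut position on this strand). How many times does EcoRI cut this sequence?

GAATTC occurs starting at position 86.
EcoRI cuts at 1 site.

1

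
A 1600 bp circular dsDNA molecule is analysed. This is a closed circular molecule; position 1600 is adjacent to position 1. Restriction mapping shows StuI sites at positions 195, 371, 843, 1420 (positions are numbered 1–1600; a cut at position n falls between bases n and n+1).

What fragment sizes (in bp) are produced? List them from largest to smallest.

Circular molecule, 4 cuts → 4 fragments:
  371 − 195 = 176 bp
  843 − 371 = 472 bp
  1420 − 843 = 577 bp
  wrap: 1600 − 1420 + 195 = 375 bp
Sorted largest to smallest: 577, 472, 375, 176 bp.

577, 472, 375, 176 bp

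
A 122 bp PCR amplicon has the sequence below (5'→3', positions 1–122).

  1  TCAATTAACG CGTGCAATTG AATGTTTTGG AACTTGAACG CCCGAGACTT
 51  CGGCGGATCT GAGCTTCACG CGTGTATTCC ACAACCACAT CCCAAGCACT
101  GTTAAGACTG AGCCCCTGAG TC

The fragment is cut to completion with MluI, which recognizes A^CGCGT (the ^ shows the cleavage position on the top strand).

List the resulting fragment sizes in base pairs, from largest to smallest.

60, 54, 8 bp

MluI sites (ACGCGT) start at positions 8, 68.
MluI cuts after the first base of each site, so after positions 8, 68.
Linear molecule, 2 cuts → 3 fragments:
  1–8 → 8 bp
  9–68 → 60 bp
  69–122 → 54 bp
Sorted largest to smallest: 60, 54, 8 bp.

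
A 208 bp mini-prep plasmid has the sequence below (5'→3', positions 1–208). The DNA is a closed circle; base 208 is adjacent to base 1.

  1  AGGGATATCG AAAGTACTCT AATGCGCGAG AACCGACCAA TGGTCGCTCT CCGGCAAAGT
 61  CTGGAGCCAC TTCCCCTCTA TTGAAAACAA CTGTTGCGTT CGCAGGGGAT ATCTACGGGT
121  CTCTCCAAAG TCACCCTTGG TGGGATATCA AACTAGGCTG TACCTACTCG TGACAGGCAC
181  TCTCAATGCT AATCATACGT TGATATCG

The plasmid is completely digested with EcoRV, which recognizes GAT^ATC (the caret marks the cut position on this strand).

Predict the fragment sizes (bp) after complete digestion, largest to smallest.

104, 58, 36, 10 bp

EcoRV sites (GATATC) start at positions 4, 108, 144, 202.
EcoRV cuts after base 3 of each site, so after positions 6, 110, 146, 204.
Circular molecule, 4 cuts → 4 fragments:
  7–110 → 104 bp
  111–146 → 36 bp
  147–204 → 58 bp
  205–208 then 1–6 → 4 + 6 = 10 bp
Sorted largest to smallest: 104, 58, 36, 10 bp.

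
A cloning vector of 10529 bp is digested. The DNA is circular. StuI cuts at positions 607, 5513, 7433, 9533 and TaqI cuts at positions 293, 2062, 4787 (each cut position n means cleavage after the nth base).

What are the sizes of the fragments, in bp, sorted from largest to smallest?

2725, 2100, 1920, 1455, 1289, 726, 314 bp

Combined cut positions (sorted): 293, 607, 2062, 4787, 5513, 7433, 9533.
Circular molecule, 7 cuts → 7 fragments:
  607 − 293 = 314 bp
  2062 − 607 = 1455 bp
  4787 − 2062 = 2725 bp
  5513 − 4787 = 726 bp
  7433 − 5513 = 1920 bp
  9533 − 7433 = 2100 bp
  wrap: 10529 − 9533 + 293 = 1289 bp
Sorted largest to smallest: 2725, 2100, 1920, 1455, 1289, 726, 314 bp.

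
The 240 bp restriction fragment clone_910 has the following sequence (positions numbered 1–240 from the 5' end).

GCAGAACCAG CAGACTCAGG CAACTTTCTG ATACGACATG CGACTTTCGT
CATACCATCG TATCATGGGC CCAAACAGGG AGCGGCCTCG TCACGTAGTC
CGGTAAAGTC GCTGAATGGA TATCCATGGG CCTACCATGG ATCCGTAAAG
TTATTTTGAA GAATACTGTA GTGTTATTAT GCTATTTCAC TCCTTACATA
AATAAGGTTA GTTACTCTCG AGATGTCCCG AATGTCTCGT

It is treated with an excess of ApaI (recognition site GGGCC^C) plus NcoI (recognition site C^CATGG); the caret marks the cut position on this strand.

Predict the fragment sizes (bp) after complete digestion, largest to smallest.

105, 71, 53, 11 bp

The ApaI site (GGGCCC) starts at position 67.
ApaI cuts after base 5 of each site (before the last base), so after position 71.
NcoI sites (CCATGG) start at positions 124, 135.
NcoI cuts after the first base of each site, so after positions 124, 135.
Combined cut positions: 71, 124, 135.
Linear molecule, 3 cuts → 4 fragments:
  1–71 → 71 bp
  72–124 → 53 bp
  125–135 → 11 bp
  136–240 → 105 bp
Sorted largest to smallest: 105, 71, 53, 11 bp.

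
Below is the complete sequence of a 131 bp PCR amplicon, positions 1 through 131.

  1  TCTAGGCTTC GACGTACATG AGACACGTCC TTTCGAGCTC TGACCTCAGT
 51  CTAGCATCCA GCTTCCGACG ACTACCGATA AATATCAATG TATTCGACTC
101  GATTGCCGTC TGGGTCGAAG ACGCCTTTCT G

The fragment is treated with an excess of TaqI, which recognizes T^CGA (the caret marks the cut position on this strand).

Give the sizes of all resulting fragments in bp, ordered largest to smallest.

TaqI sites (TCGA) start at positions 9, 33, 94, 99, 115.
TaqI cuts after the first base of each site, so after positions 9, 33, 94, 99, 115.
Linear molecule, 5 cuts → 6 fragments:
  1–9 → 9 bp
  10–33 → 24 bp
  34–94 → 61 bp
  95–99 → 5 bp
  100–115 → 16 bp
  116–131 → 16 bp
Sorted largest to smallest: 61, 24, 16, 16, 9, 5 bp.

61, 24, 16, 16, 9, 5 bp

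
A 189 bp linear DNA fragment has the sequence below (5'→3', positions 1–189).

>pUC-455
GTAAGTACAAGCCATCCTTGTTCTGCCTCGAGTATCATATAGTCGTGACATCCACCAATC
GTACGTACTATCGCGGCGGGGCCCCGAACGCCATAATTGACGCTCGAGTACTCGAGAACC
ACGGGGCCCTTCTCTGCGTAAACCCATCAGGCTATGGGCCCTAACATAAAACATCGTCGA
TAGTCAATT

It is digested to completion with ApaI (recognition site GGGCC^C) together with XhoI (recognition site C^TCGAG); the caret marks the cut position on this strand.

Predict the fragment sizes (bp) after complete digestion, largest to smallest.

ApaI sites (GGGCCC) start at positions 79, 124, 156.
ApaI cuts after base 5 of each site (before the last base), so after positions 83, 128, 160.
XhoI sites (CTCGAG) start at positions 27, 103, 111.
XhoI cuts after the first base of each site, so after positions 27, 103, 111.
Combined cut positions: 27, 83, 103, 111, 128, 160.
Linear molecule, 6 cuts → 7 fragments:
  1–27 → 27 bp
  28–83 → 56 bp
  84–103 → 20 bp
  104–111 → 8 bp
  112–128 → 17 bp
  129–160 → 32 bp
  161–189 → 29 bp
Sorted largest to smallest: 56, 32, 29, 27, 20, 17, 8 bp.

56, 32, 29, 27, 20, 17, 8 bp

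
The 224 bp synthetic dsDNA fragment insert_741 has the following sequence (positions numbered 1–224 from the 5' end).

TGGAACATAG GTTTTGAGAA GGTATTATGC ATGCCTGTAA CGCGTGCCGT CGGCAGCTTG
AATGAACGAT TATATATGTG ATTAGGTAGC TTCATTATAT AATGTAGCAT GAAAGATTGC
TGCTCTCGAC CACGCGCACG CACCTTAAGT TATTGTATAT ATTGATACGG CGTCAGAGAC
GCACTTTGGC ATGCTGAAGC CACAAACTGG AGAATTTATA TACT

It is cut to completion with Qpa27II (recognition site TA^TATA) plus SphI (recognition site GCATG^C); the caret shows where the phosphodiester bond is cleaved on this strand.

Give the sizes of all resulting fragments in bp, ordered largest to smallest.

60, 39, 36, 33, 25, 25, 6 bp

Qpa27II sites (TATATA) start at positions 71, 96, 156, 217.
Qpa27II cuts after base 2 of each site, so after positions 72, 97, 157, 218.
SphI sites (GCATGC) start at positions 29, 189.
SphI cuts after base 5 of each site (before the last base), so after positions 33, 193.
Combined cut positions: 33, 72, 97, 157, 193, 218.
Linear molecule, 6 cuts → 7 fragments:
  1–33 → 33 bp
  34–72 → 39 bp
  73–97 → 25 bp
  98–157 → 60 bp
  158–193 → 36 bp
  194–218 → 25 bp
  219–224 → 6 bp
Sorted largest to smallest: 60, 39, 36, 33, 25, 25, 6 bp.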